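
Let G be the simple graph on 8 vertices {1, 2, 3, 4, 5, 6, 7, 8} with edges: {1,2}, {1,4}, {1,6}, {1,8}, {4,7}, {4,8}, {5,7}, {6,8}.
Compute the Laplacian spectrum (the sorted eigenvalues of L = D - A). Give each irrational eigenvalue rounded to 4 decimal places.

[0, 0, 0.3862, 1.0568, 2, 3.0681, 4.3563, 5.1326]

Reading degrees in the order [1, 2, 3, 4, 5, 6, 7, 8] gives [4, 1, 0, 3, 1, 2, 2, 3]; set D = diag(4, 1, 0, 3, 1, 2, 2, 3) and form L = D - A. The multiplicity of 0 as a Laplacian eigenvalue equals the number of connected components. The 2 zero eigenvalues correspond to the 2 connected components.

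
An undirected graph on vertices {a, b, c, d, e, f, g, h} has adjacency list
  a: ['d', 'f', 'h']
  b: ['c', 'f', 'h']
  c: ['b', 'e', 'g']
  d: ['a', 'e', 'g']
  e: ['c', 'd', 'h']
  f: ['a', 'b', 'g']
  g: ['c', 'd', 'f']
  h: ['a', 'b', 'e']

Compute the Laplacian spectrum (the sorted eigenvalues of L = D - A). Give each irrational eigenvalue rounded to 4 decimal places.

[0, 2, 2, 2, 4, 4, 4, 6]

With the vertex order [a, b, c, d, e, f, g, h], the degrees are [3, 3, 3, 3, 3, 3, 3, 3], giving D = diag(3, 3, 3, 3, 3, 3, 3, 3) and L = D - A. The multiplicity of 0 as a Laplacian eigenvalue equals the number of connected components. By the matrix-tree theorem the graph has (1/8) * product of the nonzero eigenvalues = 384 spanning trees.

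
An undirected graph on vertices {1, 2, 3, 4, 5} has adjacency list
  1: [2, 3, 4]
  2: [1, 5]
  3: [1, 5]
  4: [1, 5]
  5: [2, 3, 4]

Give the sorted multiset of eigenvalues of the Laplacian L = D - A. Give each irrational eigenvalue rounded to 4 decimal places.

[0, 2, 2, 3, 5]

Reading degrees in the order [1, 2, 3, 4, 5] gives [3, 2, 2, 2, 3]; set D = diag(3, 2, 2, 2, 3) and form L = D - A. Diagonalising L (or applying a numerical eigensolver to the 5x5 matrix) gives the spectrum above. The single zero eigenvalue shows the graph is connected. By the matrix-tree theorem the graph has (1/5) * product of the nonzero eigenvalues = 12 spanning trees.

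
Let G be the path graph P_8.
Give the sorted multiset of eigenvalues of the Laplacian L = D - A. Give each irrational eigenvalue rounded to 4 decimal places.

The graph has 8 vertices and degree multiset [2, 2, 2, 2, 2, 2, 1, 1]; D is the diagonal matrix of degrees and L = D - A. L is symmetric positive semidefinite, so every eigenvalue is real and nonnegative.

[0, 0.1522, 0.5858, 1.2346, 2, 2.7654, 3.4142, 3.8478]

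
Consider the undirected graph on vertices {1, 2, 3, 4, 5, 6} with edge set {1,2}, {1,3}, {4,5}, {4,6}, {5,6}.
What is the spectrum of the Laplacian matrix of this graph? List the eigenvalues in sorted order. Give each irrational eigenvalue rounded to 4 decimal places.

[0, 0, 1, 3, 3, 3]

Reading degrees in the order [1, 2, 3, 4, 5, 6] gives [2, 1, 1, 2, 2, 2]; set D = diag(2, 1, 1, 2, 2, 2) and form L = D - A. The multiplicity of 0 as a Laplacian eigenvalue equals the number of connected components. The 2 zero eigenvalues correspond to the 2 connected components.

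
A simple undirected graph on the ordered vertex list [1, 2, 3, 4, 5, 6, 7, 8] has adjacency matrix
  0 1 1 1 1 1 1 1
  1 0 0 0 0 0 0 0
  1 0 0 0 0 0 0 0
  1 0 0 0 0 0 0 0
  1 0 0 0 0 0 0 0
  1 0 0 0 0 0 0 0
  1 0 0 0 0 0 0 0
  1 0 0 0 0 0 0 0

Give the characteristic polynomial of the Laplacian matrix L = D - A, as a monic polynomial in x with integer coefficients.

x^8 - 14x^7 + 63x^6 - 140x^5 + 175x^4 - 126x^3 + 49x^2 - 8x

With the vertex order [1, 2, 3, 4, 5, 6, 7, 8], the degrees are [7, 1, 1, 1, 1, 1, 1, 1], giving D = diag(7, 1, 1, 1, 1, 1, 1, 1) and L = D - A. L has integer entries, so p(x) = det(xI - L) has integer coefficients. Expanding the determinant yields x^8 - 14x^7 + 63x^6 - 140x^5 + 175x^4 - 126x^3 + 49x^2 - 8x. The constant term is 0 because L is singular (the all-ones vector lies in its kernel). There is one zero in the spectrum, matching the 1 component. The eigenvalues sum to 14, which equals trace(L) = 2|E|.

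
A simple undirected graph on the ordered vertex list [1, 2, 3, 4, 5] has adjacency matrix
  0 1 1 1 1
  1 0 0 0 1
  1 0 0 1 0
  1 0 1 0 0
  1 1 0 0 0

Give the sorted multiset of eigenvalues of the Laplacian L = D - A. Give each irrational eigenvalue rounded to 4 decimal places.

[0, 1, 3, 3, 5]

Each diagonal entry of L is the vertex degree and each off-diagonal entry is -1 where an edge is present, 0 otherwise; in the order [1, 2, 3, 4, 5] the diagonal is [4, 2, 2, 2, 2]. L is symmetric positive semidefinite, so every eigenvalue is real and nonnegative. The largest eigenvalue, 5, is at most the vertex count 5. The eigenvalues sum to 12, which equals trace(L) = 2|E|.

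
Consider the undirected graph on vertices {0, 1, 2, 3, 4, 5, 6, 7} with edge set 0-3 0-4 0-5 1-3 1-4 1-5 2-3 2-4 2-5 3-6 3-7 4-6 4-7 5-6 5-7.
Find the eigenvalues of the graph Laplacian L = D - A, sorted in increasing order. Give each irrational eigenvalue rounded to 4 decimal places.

[0, 3, 3, 3, 3, 5, 5, 8]

Each diagonal entry of L is the vertex degree and each off-diagonal entry is -1 where an edge is present, 0 otherwise; in the order [0, 1, 2, 3, 4, 5, 6, 7] the diagonal is [3, 3, 3, 5, 5, 5, 3, 3]. L is symmetric positive semidefinite, so every eigenvalue is real and nonnegative. There is one zero in the spectrum, matching the 1 component.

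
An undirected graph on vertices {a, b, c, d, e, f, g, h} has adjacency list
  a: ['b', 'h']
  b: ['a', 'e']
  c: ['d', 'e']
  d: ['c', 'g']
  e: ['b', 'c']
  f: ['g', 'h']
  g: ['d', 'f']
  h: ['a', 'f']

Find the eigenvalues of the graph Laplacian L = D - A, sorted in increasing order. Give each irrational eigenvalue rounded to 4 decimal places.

Each diagonal entry of L is the vertex degree and each off-diagonal entry is -1 where an edge is present, 0 otherwise; in the order [a, b, c, d, e, f, g, h] the diagonal is [2, 2, 2, 2, 2, 2, 2, 2]. Since every row of L sums to 0, the all-ones vector is in the kernel and 0 is an eigenvalue.

[0, 0.5858, 0.5858, 2, 2, 3.4142, 3.4142, 4]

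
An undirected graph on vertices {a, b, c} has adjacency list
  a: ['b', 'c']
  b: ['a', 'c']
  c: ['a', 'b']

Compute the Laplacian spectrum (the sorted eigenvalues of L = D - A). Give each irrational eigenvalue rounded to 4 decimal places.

[0, 3, 3]

With the vertex order [a, b, c], the degrees are [2, 2, 2], giving D = diag(2, 2, 2) and L = D - A. L is symmetric positive semidefinite, so every eigenvalue is real and nonnegative. The single zero eigenvalue shows the graph is connected. The largest eigenvalue, 3, is at most the vertex count 3. The eigenvalues sum to 6, which equals trace(L) = 2|E|.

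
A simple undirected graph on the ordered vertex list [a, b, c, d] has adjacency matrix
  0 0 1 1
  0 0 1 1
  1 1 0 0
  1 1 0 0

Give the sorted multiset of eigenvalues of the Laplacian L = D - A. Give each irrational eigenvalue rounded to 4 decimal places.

Each diagonal entry of L is the vertex degree and each off-diagonal entry is -1 where an edge is present, 0 otherwise; in the order [a, b, c, d] the diagonal is [2, 2, 2, 2]. Since every row of L sums to 0, the all-ones vector is in the kernel and 0 is an eigenvalue.

[0, 2, 2, 4]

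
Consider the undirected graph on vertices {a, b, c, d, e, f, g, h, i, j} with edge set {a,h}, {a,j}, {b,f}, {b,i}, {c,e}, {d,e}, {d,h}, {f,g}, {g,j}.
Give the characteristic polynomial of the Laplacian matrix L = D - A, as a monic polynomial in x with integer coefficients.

x^10 - 18x^9 + 136x^8 - 560x^7 + 1365x^6 - 2002x^5 + 1716x^4 - 792x^3 + 165x^2 - 10x

Each diagonal entry of L is the vertex degree and each off-diagonal entry is -1 where an edge is present, 0 otherwise; in the order [a, b, c, d, e, f, g, h, i, j] the diagonal is [2, 2, 1, 2, 2, 2, 2, 2, 1, 2]. Computing det(xI - L) by cofactor expansion (or equivalently via sum-over-permutations) gives x^10 - 18x^9 + 136x^8 - 560x^7 + 1365x^6 - 2002x^5 + 1716x^4 - 792x^3 + 165x^2 - 10x. The constant term is 0 because L is singular (the all-ones vector lies in its kernel). The largest eigenvalue, 3.9021, is at most the vertex count 10. There is one zero in the spectrum, matching the 1 component.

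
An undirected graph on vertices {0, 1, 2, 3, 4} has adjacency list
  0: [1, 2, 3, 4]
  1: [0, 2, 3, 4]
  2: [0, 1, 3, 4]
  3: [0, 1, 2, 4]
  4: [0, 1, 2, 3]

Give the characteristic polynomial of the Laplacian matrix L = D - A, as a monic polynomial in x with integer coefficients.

x^5 - 20x^4 + 150x^3 - 500x^2 + 625x

With the vertex order [0, 1, 2, 3, 4], the degrees are [4, 4, 4, 4, 4], giving D = diag(4, 4, 4, 4, 4) and L = D - A. L has integer entries, so p(x) = det(xI - L) has integer coefficients. Expanding the determinant yields x^5 - 20x^4 + 150x^3 - 500x^2 + 625x. The constant term is 0 because L is singular (the all-ones vector lies in its kernel).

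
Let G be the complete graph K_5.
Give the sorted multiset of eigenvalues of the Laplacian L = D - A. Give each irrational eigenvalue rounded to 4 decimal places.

[0, 5, 5, 5, 5]

The graph has 5 vertices and degree multiset [4, 4, 4, 4, 4]; D is the diagonal matrix of degrees and L = D - A. The multiplicity of 0 as a Laplacian eigenvalue equals the number of connected components. The single zero eigenvalue shows the graph is connected.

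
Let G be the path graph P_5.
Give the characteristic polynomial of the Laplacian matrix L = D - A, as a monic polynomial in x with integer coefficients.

x^5 - 8x^4 + 21x^3 - 20x^2 + 5x

The graph has 5 vertices and degree multiset [2, 2, 2, 1, 1]; D is the diagonal matrix of degrees and L = D - A. L has integer entries, so p(x) = det(xI - L) has integer coefficients. Expanding the determinant yields x^5 - 8x^4 + 21x^3 - 20x^2 + 5x. The coefficient of x^4 equals -trace(L) = -8, matching the sum of degrees. The eigenvalues sum to 8, which equals trace(L) = 2|E|. The largest eigenvalue, 3.6180, is at most the vertex count 5.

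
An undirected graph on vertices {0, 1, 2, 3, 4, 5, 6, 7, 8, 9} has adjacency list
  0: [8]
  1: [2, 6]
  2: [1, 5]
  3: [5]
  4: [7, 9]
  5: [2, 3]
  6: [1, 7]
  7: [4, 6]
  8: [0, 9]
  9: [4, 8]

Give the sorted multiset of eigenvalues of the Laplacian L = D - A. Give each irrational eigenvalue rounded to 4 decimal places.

With the vertex order [0, 1, 2, 3, 4, 5, 6, 7, 8, 9], the degrees are [1, 2, 2, 1, 2, 2, 2, 2, 2, 2], giving D = diag(1, 2, 2, 1, 2, 2, 2, 2, 2, 2) and L = D - A. L is symmetric positive semidefinite, so every eigenvalue is real and nonnegative. The single zero eigenvalue shows the graph is connected. The eigenvalues sum to 18, which equals trace(L) = 2|E|. By the matrix-tree theorem the graph has (1/10) * product of the nonzero eigenvalues = 1 spanning tree.

[0, 0.0979, 0.3820, 0.8244, 1.3820, 2, 2.6180, 3.1756, 3.6180, 3.9021]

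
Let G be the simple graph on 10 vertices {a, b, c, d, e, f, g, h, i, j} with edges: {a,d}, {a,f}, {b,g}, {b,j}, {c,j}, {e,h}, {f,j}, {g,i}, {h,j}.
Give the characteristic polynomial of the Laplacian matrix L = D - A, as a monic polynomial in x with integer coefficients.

x^10 - 18x^9 + 133x^8 - 526x^7 + 1214x^6 - 1670x^5 + 1341x^4 - 590x^3 + 126x^2 - 10x

Reading degrees in the order [a, b, c, d, e, f, g, h, i, j] gives [2, 2, 1, 1, 1, 2, 2, 2, 1, 4]; set D = diag(2, 2, 1, 1, 1, 2, 2, 2, 1, 4) and form L = D - A. Computing det(xI - L) by cofactor expansion (or equivalently via sum-over-permutations) gives x^10 - 18x^9 + 133x^8 - 526x^7 + 1214x^6 - 1670x^5 + 1341x^4 - 590x^3 + 126x^2 - 10x. The coefficient of x^9 equals -trace(L) = -18, matching the sum of degrees.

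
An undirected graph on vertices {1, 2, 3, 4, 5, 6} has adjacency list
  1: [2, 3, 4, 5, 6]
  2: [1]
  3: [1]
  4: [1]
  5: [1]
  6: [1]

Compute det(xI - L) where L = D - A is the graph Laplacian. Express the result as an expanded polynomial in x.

x^6 - 10x^5 + 30x^4 - 40x^3 + 25x^2 - 6x

With the vertex order [1, 2, 3, 4, 5, 6], the degrees are [5, 1, 1, 1, 1, 1], giving D = diag(5, 1, 1, 1, 1, 1) and L = D - A. The eigenvalues of L are [0, 1, 1, 1, 1, 6]; the characteristic polynomial is the product of (x - lambda_i), which multiplies out to x^6 - 10x^5 + 30x^4 - 40x^3 + 25x^2 - 6x. The constant term is 0 because L is singular (the all-ones vector lies in its kernel). The eigenvalues sum to 10, which equals trace(L) = 2|E|. There is one zero in the spectrum, matching the 1 component.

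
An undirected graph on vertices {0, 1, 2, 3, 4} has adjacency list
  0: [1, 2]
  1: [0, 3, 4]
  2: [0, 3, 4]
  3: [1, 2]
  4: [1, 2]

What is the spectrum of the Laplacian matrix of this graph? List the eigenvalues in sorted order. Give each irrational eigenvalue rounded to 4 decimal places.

Reading degrees in the order [0, 1, 2, 3, 4] gives [2, 3, 3, 2, 2]; set D = diag(2, 3, 3, 2, 2) and form L = D - A. L is symmetric positive semidefinite, so every eigenvalue is real and nonnegative. The single zero eigenvalue shows the graph is connected. The eigenvalues sum to 12, which equals trace(L) = 2|E|. By the matrix-tree theorem the graph has (1/5) * product of the nonzero eigenvalues = 12 spanning trees.

[0, 2, 2, 3, 5]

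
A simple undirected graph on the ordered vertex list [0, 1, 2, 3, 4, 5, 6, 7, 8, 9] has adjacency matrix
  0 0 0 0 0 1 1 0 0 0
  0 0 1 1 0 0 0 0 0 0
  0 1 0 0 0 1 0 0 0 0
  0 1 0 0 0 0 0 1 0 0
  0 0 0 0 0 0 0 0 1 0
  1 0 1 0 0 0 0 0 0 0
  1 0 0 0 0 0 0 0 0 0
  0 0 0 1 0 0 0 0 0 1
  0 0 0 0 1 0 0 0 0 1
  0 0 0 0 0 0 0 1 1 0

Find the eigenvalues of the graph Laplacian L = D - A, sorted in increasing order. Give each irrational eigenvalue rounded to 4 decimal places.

Reading degrees in the order [0, 1, 2, 3, 4, 5, 6, 7, 8, 9] gives [2, 2, 2, 2, 1, 2, 1, 2, 2, 2]; set D = diag(2, 2, 2, 2, 1, 2, 1, 2, 2, 2) and form L = D - A. Since every row of L sums to 0, the all-ones vector is in the kernel and 0 is an eigenvalue.

[0, 0.0979, 0.3820, 0.8244, 1.3820, 2, 2.6180, 3.1756, 3.6180, 3.9021]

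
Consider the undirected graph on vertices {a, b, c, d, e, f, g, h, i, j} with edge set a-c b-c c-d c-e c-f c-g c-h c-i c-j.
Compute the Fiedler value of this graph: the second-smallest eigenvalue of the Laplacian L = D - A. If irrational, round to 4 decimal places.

1

Each diagonal entry of L is the vertex degree and each off-diagonal entry is -1 where an edge is present, 0 otherwise; in the order [a, b, c, d, e, f, g, h, i, j] the diagonal is [1, 1, 9, 1, 1, 1, 1, 1, 1, 1]. Computing the eigenvalues of L and sorting gives [0, 1, 1, 1, 1, 1, 1, 1, 1, 10]. The Fiedler value lambda_2 = 1 is strictly positive, so the graph is connected. The largest eigenvalue, 10, is at most the vertex count 10. By the matrix-tree theorem the graph has (1/10) * product of the nonzero eigenvalues = 1 spanning tree.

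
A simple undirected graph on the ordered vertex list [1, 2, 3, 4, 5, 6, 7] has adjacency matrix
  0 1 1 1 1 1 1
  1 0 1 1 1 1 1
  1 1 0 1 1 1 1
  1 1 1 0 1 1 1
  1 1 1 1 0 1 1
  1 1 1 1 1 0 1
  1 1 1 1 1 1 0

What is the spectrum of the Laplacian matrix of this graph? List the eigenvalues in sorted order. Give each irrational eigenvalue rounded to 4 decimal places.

[0, 7, 7, 7, 7, 7, 7]

Each diagonal entry of L is the vertex degree and each off-diagonal entry is -1 where an edge is present, 0 otherwise; in the order [1, 2, 3, 4, 5, 6, 7] the diagonal is [6, 6, 6, 6, 6, 6, 6]. Diagonalising L (or applying a numerical eigensolver to the 7x7 matrix) gives the spectrum above. The single zero eigenvalue shows the graph is connected.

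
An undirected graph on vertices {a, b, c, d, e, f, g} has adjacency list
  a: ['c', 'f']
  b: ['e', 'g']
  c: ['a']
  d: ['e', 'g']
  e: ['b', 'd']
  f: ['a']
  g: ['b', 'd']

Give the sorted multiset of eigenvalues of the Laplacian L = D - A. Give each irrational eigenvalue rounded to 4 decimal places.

Each diagonal entry of L is the vertex degree and each off-diagonal entry is -1 where an edge is present, 0 otherwise; in the order [a, b, c, d, e, f, g] the diagonal is [2, 2, 1, 2, 2, 1, 2]. Diagonalising L (or applying a numerical eigensolver to the 7x7 matrix) gives the spectrum above. The 2 zero eigenvalues correspond to the 2 connected components. The largest eigenvalue, 4, is at most the vertex count 7.

[0, 0, 1, 2, 2, 3, 4]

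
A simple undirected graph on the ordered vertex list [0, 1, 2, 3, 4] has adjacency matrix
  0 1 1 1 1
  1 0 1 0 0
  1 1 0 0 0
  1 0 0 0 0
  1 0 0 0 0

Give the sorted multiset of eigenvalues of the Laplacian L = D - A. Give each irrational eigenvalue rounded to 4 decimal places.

[0, 1, 1, 3, 5]

With the vertex order [0, 1, 2, 3, 4], the degrees are [4, 2, 2, 1, 1], giving D = diag(4, 2, 2, 1, 1) and L = D - A. Since every row of L sums to 0, the all-ones vector is in the kernel and 0 is an eigenvalue. The eigenvalues sum to 10, which equals trace(L) = 2|E|. There is one zero in the spectrum, matching the 1 component.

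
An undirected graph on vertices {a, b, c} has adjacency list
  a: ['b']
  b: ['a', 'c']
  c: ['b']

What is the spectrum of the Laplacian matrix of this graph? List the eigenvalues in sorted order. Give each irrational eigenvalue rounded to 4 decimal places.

[0, 1, 3]

Reading degrees in the order [a, b, c] gives [1, 2, 1]; set D = diag(1, 2, 1) and form L = D - A. The multiplicity of 0 as a Laplacian eigenvalue equals the number of connected components. The single zero eigenvalue shows the graph is connected. The eigenvalues sum to 4, which equals trace(L) = 2|E|.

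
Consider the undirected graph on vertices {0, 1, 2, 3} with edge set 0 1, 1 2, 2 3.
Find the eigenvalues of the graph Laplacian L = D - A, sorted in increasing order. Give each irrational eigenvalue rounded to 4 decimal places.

[0, 0.5858, 2, 3.4142]

With the vertex order [0, 1, 2, 3], the degrees are [1, 2, 2, 1], giving D = diag(1, 2, 2, 1) and L = D - A. The multiplicity of 0 as a Laplacian eigenvalue equals the number of connected components. The single zero eigenvalue shows the graph is connected. By the matrix-tree theorem the graph has (1/4) * product of the nonzero eigenvalues = 1 spanning tree.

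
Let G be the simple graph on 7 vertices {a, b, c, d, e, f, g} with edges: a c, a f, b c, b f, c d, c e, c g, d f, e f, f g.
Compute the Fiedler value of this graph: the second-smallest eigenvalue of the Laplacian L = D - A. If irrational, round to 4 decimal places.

2

Each diagonal entry of L is the vertex degree and each off-diagonal entry is -1 where an edge is present, 0 otherwise; in the order [a, b, c, d, e, f, g] the diagonal is [2, 2, 5, 2, 2, 5, 2]. The smallest Laplacian eigenvalue is always 0. The next one, lambda_2 = 2, measures how hard the graph is to disconnect: larger values mean better connectivity. The eigenvalues sum to 20, which equals trace(L) = 2|E|. The largest eigenvalue, 7, is at most the vertex count 7.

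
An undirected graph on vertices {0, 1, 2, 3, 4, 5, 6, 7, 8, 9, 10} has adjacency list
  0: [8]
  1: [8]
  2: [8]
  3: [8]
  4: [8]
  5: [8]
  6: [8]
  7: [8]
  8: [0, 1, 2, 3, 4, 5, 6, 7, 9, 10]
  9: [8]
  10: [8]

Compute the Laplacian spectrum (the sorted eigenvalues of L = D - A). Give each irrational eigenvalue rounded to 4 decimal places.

[0, 1, 1, 1, 1, 1, 1, 1, 1, 1, 11]

Each diagonal entry of L is the vertex degree and each off-diagonal entry is -1 where an edge is present, 0 otherwise; in the order [0, 1, 2, 3, 4, 5, 6, 7, 8, 9, 10] the diagonal is [1, 1, 1, 1, 1, 1, 1, 1, 10, 1, 1]. Diagonalising L (or applying a numerical eigensolver to the 11x11 matrix) gives the spectrum above. By the matrix-tree theorem the graph has (1/11) * product of the nonzero eigenvalues = 1 spanning tree. There is one zero in the spectrum, matching the 1 component.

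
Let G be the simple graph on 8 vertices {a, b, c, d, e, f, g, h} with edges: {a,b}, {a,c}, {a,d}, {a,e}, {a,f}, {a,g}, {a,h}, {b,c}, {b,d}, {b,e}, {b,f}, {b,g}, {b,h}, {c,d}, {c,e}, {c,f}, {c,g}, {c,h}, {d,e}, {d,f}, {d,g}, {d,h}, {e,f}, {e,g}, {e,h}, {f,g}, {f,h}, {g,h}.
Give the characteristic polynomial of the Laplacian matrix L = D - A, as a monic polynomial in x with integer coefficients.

x^8 - 56x^7 + 1344x^6 - 17920x^5 + 143360x^4 - 688128x^3 + 1835008x^2 - 2097152x

Each diagonal entry of L is the vertex degree and each off-diagonal entry is -1 where an edge is present, 0 otherwise; in the order [a, b, c, d, e, f, g, h] the diagonal is [7, 7, 7, 7, 7, 7, 7, 7]. The eigenvalues of L are [0, 8, 8, 8, 8, 8, 8, 8]; the characteristic polynomial is the product of (x - lambda_i), which multiplies out to x^8 - 56x^7 + 1344x^6 - 17920x^5 + 143360x^4 - 688128x^3 + 1835008x^2 - 2097152x. The coefficient of x^7 equals -trace(L) = -56, matching the sum of degrees. The eigenvalues sum to 56, which equals trace(L) = 2|E|. There is one zero in the spectrum, matching the 1 component.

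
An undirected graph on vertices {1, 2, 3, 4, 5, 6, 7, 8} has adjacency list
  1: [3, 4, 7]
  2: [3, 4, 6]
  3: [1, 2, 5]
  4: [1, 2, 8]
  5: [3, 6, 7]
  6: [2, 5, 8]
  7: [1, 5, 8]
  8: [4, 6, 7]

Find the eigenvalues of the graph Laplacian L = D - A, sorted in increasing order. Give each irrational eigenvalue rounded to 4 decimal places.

[0, 2, 2, 2, 4, 4, 4, 6]

Each diagonal entry of L is the vertex degree and each off-diagonal entry is -1 where an edge is present, 0 otherwise; in the order [1, 2, 3, 4, 5, 6, 7, 8] the diagonal is [3, 3, 3, 3, 3, 3, 3, 3]. Diagonalising L (or applying a numerical eigensolver to the 8x8 matrix) gives the spectrum above. The single zero eigenvalue shows the graph is connected. The eigenvalues sum to 24, which equals trace(L) = 2|E|.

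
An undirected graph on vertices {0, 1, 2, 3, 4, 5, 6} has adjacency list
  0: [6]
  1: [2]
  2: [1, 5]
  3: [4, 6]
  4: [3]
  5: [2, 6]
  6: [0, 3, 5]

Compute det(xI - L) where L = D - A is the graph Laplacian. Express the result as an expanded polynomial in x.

Reading degrees in the order [0, 1, 2, 3, 4, 5, 6] gives [1, 1, 2, 2, 1, 2, 3]; set D = diag(1, 1, 2, 2, 1, 2, 3) and form L = D - A. L has integer entries, so p(x) = det(xI - L) has integer coefficients. Expanding the determinant yields x^7 - 12x^6 + 54x^5 - 114x^4 + 115x^3 - 50x^2 + 7x. The coefficient of x^6 equals -trace(L) = -12, matching the sum of degrees. There is one zero in the spectrum, matching the 1 component.

x^7 - 12x^6 + 54x^5 - 114x^4 + 115x^3 - 50x^2 + 7x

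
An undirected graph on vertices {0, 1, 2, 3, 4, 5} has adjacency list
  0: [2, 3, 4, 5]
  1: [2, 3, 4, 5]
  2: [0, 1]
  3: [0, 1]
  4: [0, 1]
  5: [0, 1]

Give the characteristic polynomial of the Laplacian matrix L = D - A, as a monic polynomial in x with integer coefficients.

x^6 - 16x^5 + 96x^4 - 272x^3 + 368x^2 - 192x

Reading degrees in the order [0, 1, 2, 3, 4, 5] gives [4, 4, 2, 2, 2, 2]; set D = diag(4, 4, 2, 2, 2, 2) and form L = D - A. The eigenvalues of L are [0, 2, 2, 2, 4, 6]; the characteristic polynomial is the product of (x - lambda_i), which multiplies out to x^6 - 16x^5 + 96x^4 - 272x^3 + 368x^2 - 192x. The constant term is 0 because L is singular (the all-ones vector lies in its kernel). There is one zero in the spectrum, matching the 1 component. The largest eigenvalue, 6, is at most the vertex count 6.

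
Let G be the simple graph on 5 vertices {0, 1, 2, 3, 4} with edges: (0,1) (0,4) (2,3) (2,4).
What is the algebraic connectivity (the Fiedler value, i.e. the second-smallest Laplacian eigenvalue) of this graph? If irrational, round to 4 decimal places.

Reading degrees in the order [0, 1, 2, 3, 4] gives [2, 1, 2, 1, 2]; set D = diag(2, 1, 2, 1, 2) and form L = D - A. The sorted Laplacian eigenvalues are [0, 0.3820, 1.3820, 2.6180, 3.6180]; the algebraic connectivity is the second entry, 0.3820. The eigenvalues sum to 8, which equals trace(L) = 2|E|. The largest eigenvalue, 3.6180, is at most the vertex count 5.

0.3820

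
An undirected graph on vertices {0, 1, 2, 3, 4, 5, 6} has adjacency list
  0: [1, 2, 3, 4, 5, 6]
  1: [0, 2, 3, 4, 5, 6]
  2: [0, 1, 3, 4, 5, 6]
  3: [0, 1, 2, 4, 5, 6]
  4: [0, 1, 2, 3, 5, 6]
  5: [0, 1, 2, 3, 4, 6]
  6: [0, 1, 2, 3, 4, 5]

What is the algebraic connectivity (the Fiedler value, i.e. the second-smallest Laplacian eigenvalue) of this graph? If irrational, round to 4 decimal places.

Each diagonal entry of L is the vertex degree and each off-diagonal entry is -1 where an edge is present, 0 otherwise; in the order [0, 1, 2, 3, 4, 5, 6] the diagonal is [6, 6, 6, 6, 6, 6, 6]. The sorted Laplacian eigenvalues are [0, 7, 7, 7, 7, 7, 7]; the algebraic connectivity is the second entry, 7. The eigenvalues sum to 42, which equals trace(L) = 2|E|.

7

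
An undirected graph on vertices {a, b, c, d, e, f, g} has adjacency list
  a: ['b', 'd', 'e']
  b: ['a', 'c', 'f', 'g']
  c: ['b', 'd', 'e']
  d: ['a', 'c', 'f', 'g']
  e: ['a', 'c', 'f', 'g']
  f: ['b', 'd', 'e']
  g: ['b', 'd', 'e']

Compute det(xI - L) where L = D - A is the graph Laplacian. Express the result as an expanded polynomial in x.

x^7 - 24x^6 + 234x^5 - 1192x^4 + 3357x^3 - 4968x^2 + 3024x

Each diagonal entry of L is the vertex degree and each off-diagonal entry is -1 where an edge is present, 0 otherwise; in the order [a, b, c, d, e, f, g] the diagonal is [3, 4, 3, 4, 4, 3, 3]. L has integer entries, so p(x) = det(xI - L) has integer coefficients. Expanding the determinant yields x^7 - 24x^6 + 234x^5 - 1192x^4 + 3357x^3 - 4968x^2 + 3024x. Since p(0) = det(-L) = 0, x divides p(x). The eigenvalues sum to 24, which equals trace(L) = 2|E|.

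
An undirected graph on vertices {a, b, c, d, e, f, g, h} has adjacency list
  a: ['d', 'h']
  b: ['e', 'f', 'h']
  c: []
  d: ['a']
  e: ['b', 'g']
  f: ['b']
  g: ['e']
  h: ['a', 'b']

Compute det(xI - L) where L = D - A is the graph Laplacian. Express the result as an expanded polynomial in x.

With the vertex order [a, b, c, d, e, f, g, h], the degrees are [2, 3, 0, 1, 2, 1, 1, 2], giving D = diag(2, 3, 0, 1, 2, 1, 1, 2) and L = D - A. L has integer entries, so p(x) = det(xI - L) has integer coefficients. Expanding the determinant yields x^8 - 12x^7 + 54x^6 - 114x^5 + 115x^4 - 50x^3 + 7x^2. Since p(0) = det(-L) = 0, x divides p(x).

x^8 - 12x^7 + 54x^6 - 114x^5 + 115x^4 - 50x^3 + 7x^2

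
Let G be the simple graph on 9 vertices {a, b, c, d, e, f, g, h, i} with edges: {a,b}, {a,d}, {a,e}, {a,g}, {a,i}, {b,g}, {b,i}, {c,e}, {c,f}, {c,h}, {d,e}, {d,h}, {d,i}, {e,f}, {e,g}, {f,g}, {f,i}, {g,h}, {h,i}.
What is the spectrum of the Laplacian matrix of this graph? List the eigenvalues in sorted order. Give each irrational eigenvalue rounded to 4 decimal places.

[0, 2.0859, 3.0818, 3.7369, 4.3720, 4.6478, 5.9027, 6.7756, 7.3973]

With the vertex order [a, b, c, d, e, f, g, h, i], the degrees are [5, 3, 3, 4, 5, 4, 5, 4, 5], giving D = diag(5, 3, 3, 4, 5, 4, 5, 4, 5) and L = D - A. Since every row of L sums to 0, the all-ones vector is in the kernel and 0 is an eigenvalue.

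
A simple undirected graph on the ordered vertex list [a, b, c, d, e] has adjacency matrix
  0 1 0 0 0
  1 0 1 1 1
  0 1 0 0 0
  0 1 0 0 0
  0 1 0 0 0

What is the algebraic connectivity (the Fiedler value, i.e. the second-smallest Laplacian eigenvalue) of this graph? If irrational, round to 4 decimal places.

Each diagonal entry of L is the vertex degree and each off-diagonal entry is -1 where an edge is present, 0 otherwise; in the order [a, b, c, d, e] the diagonal is [1, 4, 1, 1, 1]. The sorted Laplacian eigenvalues are [0, 1, 1, 1, 5]; the algebraic connectivity is the second entry, 1. The eigenvalues sum to 8, which equals trace(L) = 2|E|.

1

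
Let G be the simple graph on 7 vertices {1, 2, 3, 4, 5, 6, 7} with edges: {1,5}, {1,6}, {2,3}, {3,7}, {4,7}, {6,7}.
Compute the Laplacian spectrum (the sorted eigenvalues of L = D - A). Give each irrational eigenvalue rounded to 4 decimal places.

[0, 0.2603, 0.6262, 1.4055, 2.2742, 3.0996, 4.3342]

Reading degrees in the order [1, 2, 3, 4, 5, 6, 7] gives [2, 1, 2, 1, 1, 2, 3]; set D = diag(2, 1, 2, 1, 1, 2, 3) and form L = D - A. Since every row of L sums to 0, the all-ones vector is in the kernel and 0 is an eigenvalue. The single zero eigenvalue shows the graph is connected. By the matrix-tree theorem the graph has (1/7) * product of the nonzero eigenvalues = 1 spanning tree.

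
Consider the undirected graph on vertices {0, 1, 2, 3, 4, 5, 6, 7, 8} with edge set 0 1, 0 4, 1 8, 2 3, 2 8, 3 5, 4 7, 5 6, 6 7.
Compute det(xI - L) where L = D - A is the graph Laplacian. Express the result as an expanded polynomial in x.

x^9 - 18x^8 + 135x^7 - 546x^6 + 1287x^5 - 1782x^4 + 1386x^3 - 540x^2 + 81x

With the vertex order [0, 1, 2, 3, 4, 5, 6, 7, 8], the degrees are [2, 2, 2, 2, 2, 2, 2, 2, 2], giving D = diag(2, 2, 2, 2, 2, 2, 2, 2, 2) and L = D - A. Computing det(xI - L) by cofactor expansion (or equivalently via sum-over-permutations) gives x^9 - 18x^8 + 135x^7 - 546x^6 + 1287x^5 - 1782x^4 + 1386x^3 - 540x^2 + 81x. The constant term is 0 because L is singular (the all-ones vector lies in its kernel). By the matrix-tree theorem the graph has (1/9) * product of the nonzero eigenvalues = 9 spanning trees. The eigenvalues sum to 18, which equals trace(L) = 2|E|.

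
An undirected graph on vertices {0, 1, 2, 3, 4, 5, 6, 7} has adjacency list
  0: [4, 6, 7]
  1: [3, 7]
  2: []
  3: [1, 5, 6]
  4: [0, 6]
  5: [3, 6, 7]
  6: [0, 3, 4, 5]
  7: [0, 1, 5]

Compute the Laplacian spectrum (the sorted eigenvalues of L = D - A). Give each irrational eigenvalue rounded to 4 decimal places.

[0, 0, 1.1522, 2.2346, 2.5858, 3.7654, 4.8478, 5.4142]

Each diagonal entry of L is the vertex degree and each off-diagonal entry is -1 where an edge is present, 0 otherwise; in the order [0, 1, 2, 3, 4, 5, 6, 7] the diagonal is [3, 2, 0, 3, 2, 3, 4, 3]. L is symmetric positive semidefinite, so every eigenvalue is real and nonnegative. The 2 zero eigenvalues correspond to the 2 connected components. The largest eigenvalue, 5.4142, is at most the vertex count 8.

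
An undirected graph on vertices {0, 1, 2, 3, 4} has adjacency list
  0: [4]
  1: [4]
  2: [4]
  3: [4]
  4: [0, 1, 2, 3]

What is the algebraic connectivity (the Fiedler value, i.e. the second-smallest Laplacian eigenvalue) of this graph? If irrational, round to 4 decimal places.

Each diagonal entry of L is the vertex degree and each off-diagonal entry is -1 where an edge is present, 0 otherwise; in the order [0, 1, 2, 3, 4] the diagonal is [1, 1, 1, 1, 4]. The smallest Laplacian eigenvalue is always 0. The next one, lambda_2 = 1, measures how hard the graph is to disconnect: larger values mean better connectivity. By the matrix-tree theorem the graph has (1/5) * product of the nonzero eigenvalues = 1 spanning tree.

1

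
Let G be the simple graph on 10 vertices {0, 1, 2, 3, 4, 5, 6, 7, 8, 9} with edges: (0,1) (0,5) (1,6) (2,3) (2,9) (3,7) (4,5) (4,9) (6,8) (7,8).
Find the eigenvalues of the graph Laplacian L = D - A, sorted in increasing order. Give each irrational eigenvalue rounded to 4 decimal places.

[0, 0.3820, 0.3820, 1.3820, 1.3820, 2.6180, 2.6180, 3.6180, 3.6180, 4]

Each diagonal entry of L is the vertex degree and each off-diagonal entry is -1 where an edge is present, 0 otherwise; in the order [0, 1, 2, 3, 4, 5, 6, 7, 8, 9] the diagonal is [2, 2, 2, 2, 2, 2, 2, 2, 2, 2]. Since every row of L sums to 0, the all-ones vector is in the kernel and 0 is an eigenvalue. By the matrix-tree theorem the graph has (1/10) * product of the nonzero eigenvalues = 10 spanning trees.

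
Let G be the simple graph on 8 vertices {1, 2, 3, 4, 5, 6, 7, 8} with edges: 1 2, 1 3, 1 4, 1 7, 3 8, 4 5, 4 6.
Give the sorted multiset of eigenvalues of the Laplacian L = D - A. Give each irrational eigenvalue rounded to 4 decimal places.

[0, 0.3187, 0.5858, 1, 1, 2.3579, 3.4142, 5.3234]

Each diagonal entry of L is the vertex degree and each off-diagonal entry is -1 where an edge is present, 0 otherwise; in the order [1, 2, 3, 4, 5, 6, 7, 8] the diagonal is [4, 1, 2, 3, 1, 1, 1, 1]. The multiplicity of 0 as a Laplacian eigenvalue equals the number of connected components.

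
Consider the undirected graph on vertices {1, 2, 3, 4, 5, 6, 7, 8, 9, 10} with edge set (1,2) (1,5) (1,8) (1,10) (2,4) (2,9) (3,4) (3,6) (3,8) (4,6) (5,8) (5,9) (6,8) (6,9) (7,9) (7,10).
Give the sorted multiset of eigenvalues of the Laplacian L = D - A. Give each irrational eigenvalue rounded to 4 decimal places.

[0, 0.8693, 1.8906, 2.2474, 2.3820, 4, 4.1175, 4.6180, 5.6587, 6.2164]

Each diagonal entry of L is the vertex degree and each off-diagonal entry is -1 where an edge is present, 0 otherwise; in the order [1, 2, 3, 4, 5, 6, 7, 8, 9, 10] the diagonal is [4, 3, 3, 3, 3, 4, 2, 4, 4, 2]. The multiplicity of 0 as a Laplacian eigenvalue equals the number of connected components.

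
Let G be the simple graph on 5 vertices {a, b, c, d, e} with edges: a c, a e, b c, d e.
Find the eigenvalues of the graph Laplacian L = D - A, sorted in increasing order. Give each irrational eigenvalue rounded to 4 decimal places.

Reading degrees in the order [a, b, c, d, e] gives [2, 1, 2, 1, 2]; set D = diag(2, 1, 2, 1, 2) and form L = D - A. L is symmetric positive semidefinite, so every eigenvalue is real and nonnegative. The single zero eigenvalue shows the graph is connected. The eigenvalues sum to 8, which equals trace(L) = 2|E|.

[0, 0.3820, 1.3820, 2.6180, 3.6180]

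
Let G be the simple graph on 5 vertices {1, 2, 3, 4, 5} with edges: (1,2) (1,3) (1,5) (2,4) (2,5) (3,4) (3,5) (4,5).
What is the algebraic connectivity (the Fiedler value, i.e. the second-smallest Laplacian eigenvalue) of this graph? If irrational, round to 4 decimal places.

Each diagonal entry of L is the vertex degree and each off-diagonal entry is -1 where an edge is present, 0 otherwise; in the order [1, 2, 3, 4, 5] the diagonal is [3, 3, 3, 3, 4]. The smallest Laplacian eigenvalue is always 0. The next one, lambda_2 = 3, measures how hard the graph is to disconnect: larger values mean better connectivity. The largest eigenvalue, 5, is at most the vertex count 5.

3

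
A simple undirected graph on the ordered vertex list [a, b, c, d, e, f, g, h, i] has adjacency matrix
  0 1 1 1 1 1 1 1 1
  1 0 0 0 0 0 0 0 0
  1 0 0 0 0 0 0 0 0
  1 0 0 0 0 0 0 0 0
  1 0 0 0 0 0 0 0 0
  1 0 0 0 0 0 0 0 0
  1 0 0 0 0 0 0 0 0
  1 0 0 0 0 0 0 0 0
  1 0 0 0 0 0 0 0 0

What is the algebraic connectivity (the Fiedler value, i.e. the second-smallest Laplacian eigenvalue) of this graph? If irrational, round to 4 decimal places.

Reading degrees in the order [a, b, c, d, e, f, g, h, i] gives [8, 1, 1, 1, 1, 1, 1, 1, 1]; set D = diag(8, 1, 1, 1, 1, 1, 1, 1, 1) and form L = D - A. Computing the eigenvalues of L and sorting gives [0, 1, 1, 1, 1, 1, 1, 1, 9]. The Fiedler value lambda_2 = 1 is strictly positive, so the graph is connected. The eigenvalues sum to 16, which equals trace(L) = 2|E|.

1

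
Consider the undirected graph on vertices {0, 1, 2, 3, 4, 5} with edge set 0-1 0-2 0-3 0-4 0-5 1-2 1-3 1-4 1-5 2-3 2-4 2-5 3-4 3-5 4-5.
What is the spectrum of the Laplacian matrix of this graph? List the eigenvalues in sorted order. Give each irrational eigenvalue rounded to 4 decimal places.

With the vertex order [0, 1, 2, 3, 4, 5], the degrees are [5, 5, 5, 5, 5, 5], giving D = diag(5, 5, 5, 5, 5, 5) and L = D - A. Diagonalising L (or applying a numerical eigensolver to the 6x6 matrix) gives the spectrum above. The single zero eigenvalue shows the graph is connected.

[0, 6, 6, 6, 6, 6]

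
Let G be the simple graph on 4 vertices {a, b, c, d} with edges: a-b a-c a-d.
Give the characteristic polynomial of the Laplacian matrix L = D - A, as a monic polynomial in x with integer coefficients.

Reading degrees in the order [a, b, c, d] gives [3, 1, 1, 1]; set D = diag(3, 1, 1, 1) and form L = D - A. L has integer entries, so p(x) = det(xI - L) has integer coefficients. Expanding the determinant yields x^4 - 6x^3 + 9x^2 - 4x. Since p(0) = det(-L) = 0, x divides p(x). The largest eigenvalue, 4, is at most the vertex count 4. By the matrix-tree theorem the graph has (1/4) * product of the nonzero eigenvalues = 1 spanning tree.

x^4 - 6x^3 + 9x^2 - 4x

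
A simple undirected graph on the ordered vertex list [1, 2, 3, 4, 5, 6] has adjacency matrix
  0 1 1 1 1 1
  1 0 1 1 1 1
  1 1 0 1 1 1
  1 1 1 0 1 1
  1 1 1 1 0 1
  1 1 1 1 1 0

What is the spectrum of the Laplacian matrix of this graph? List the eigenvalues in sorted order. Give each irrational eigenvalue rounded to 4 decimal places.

Each diagonal entry of L is the vertex degree and each off-diagonal entry is -1 where an edge is present, 0 otherwise; in the order [1, 2, 3, 4, 5, 6] the diagonal is [5, 5, 5, 5, 5, 5]. Since every row of L sums to 0, the all-ones vector is in the kernel and 0 is an eigenvalue. The single zero eigenvalue shows the graph is connected.

[0, 6, 6, 6, 6, 6]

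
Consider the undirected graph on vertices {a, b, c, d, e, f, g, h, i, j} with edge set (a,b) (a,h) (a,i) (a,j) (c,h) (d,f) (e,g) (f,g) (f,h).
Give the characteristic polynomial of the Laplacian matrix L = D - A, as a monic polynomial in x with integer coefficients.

Each diagonal entry of L is the vertex degree and each off-diagonal entry is -1 where an edge is present, 0 otherwise; in the order [a, b, c, d, e, f, g, h, i, j] the diagonal is [4, 1, 1, 1, 1, 3, 2, 3, 1, 1]. L has integer entries, so p(x) = det(xI - L) has integer coefficients. Expanding the determinant yields x^10 - 18x^9 + 131x^8 - 502x^7 + 1110x^6 - 1464x^5 + 1150x^4 - 516x^3 + 118x^2 - 10x. The constant term is 0 because L is singular (the all-ones vector lies in its kernel). There is one zero in the spectrum, matching the 1 component.

x^10 - 18x^9 + 131x^8 - 502x^7 + 1110x^6 - 1464x^5 + 1150x^4 - 516x^3 + 118x^2 - 10x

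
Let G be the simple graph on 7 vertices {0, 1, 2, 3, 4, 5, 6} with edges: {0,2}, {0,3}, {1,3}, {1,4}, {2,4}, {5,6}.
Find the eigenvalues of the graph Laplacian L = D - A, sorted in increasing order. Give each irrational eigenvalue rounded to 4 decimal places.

Reading degrees in the order [0, 1, 2, 3, 4, 5, 6] gives [2, 2, 2, 2, 2, 1, 1]; set D = diag(2, 2, 2, 2, 2, 1, 1) and form L = D - A. Diagonalising L (or applying a numerical eigensolver to the 7x7 matrix) gives the spectrum above. The 2 zero eigenvalues correspond to the 2 connected components.

[0, 0, 1.3820, 1.3820, 2, 3.6180, 3.6180]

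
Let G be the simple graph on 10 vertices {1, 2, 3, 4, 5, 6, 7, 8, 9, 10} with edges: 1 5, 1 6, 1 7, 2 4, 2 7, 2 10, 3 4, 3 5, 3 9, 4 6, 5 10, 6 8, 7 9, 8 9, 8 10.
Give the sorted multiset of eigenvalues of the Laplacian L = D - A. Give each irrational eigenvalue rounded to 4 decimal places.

With the vertex order [1, 2, 3, 4, 5, 6, 7, 8, 9, 10], the degrees are [3, 3, 3, 3, 3, 3, 3, 3, 3, 3], giving D = diag(3, 3, 3, 3, 3, 3, 3, 3, 3, 3) and L = D - A. L is symmetric positive semidefinite, so every eigenvalue is real and nonnegative. The single zero eigenvalue shows the graph is connected. The eigenvalues sum to 30, which equals trace(L) = 2|E|. By the matrix-tree theorem the graph has (1/10) * product of the nonzero eigenvalues = 2000 spanning trees.

[0, 2, 2, 2, 2, 2, 5, 5, 5, 5]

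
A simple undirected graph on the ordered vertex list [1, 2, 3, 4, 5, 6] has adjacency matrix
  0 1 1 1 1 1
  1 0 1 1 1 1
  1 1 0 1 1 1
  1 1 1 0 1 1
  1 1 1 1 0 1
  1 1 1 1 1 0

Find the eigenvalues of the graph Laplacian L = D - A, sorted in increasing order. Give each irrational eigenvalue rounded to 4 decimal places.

[0, 6, 6, 6, 6, 6]

Each diagonal entry of L is the vertex degree and each off-diagonal entry is -1 where an edge is present, 0 otherwise; in the order [1, 2, 3, 4, 5, 6] the diagonal is [5, 5, 5, 5, 5, 5]. L is symmetric positive semidefinite, so every eigenvalue is real and nonnegative. By the matrix-tree theorem the graph has (1/6) * product of the nonzero eigenvalues = 1296 spanning trees.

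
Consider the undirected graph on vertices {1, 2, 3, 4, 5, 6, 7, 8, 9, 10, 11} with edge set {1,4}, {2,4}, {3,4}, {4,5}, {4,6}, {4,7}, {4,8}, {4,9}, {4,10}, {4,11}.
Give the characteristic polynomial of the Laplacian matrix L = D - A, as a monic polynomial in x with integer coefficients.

x^11 - 20x^10 + 135x^9 - 480x^8 + 1050x^7 - 1512x^6 + 1470x^5 - 960x^4 + 405x^3 - 100x^2 + 11x

Each diagonal entry of L is the vertex degree and each off-diagonal entry is -1 where an edge is present, 0 otherwise; in the order [1, 2, 3, 4, 5, 6, 7, 8, 9, 10, 11] the diagonal is [1, 1, 1, 10, 1, 1, 1, 1, 1, 1, 1]. Computing det(xI - L) by cofactor expansion (or equivalently via sum-over-permutations) gives x^11 - 20x^10 + 135x^9 - 480x^8 + 1050x^7 - 1512x^6 + 1470x^5 - 960x^4 + 405x^3 - 100x^2 + 11x. Since p(0) = det(-L) = 0, x divides p(x).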